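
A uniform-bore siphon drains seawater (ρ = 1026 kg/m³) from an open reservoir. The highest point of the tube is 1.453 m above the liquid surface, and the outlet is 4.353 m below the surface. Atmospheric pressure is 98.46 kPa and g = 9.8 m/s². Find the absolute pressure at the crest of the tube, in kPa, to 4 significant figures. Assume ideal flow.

40.08 kPa

The outlet speed comes from Torricelli: v = √(2g·4.353) = 9.237 m/s.
The bore is uniform, so the speed at the crest is the same v. Bernoulli surface→crest: P_atm = P_top + ½ρv² + ρg·h_top.
P_top = 98460 − ½·1026·9.237² − 1026·9.8·1.453 = 40080 Pa.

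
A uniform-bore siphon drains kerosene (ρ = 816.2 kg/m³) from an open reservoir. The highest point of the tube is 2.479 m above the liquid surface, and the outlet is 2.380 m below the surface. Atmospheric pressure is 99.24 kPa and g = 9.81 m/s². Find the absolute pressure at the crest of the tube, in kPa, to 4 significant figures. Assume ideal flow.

P_top ≈ 60.33 kPa

Bernoulli surface→outlet gives ½v² = g·h_out, so v = √(2·9.81·2.380) = 6.833 m/s.
With constant cross-section the crest speed equals v; applying Bernoulli from the surface up to the crest, P_top = P_atm − ½ρv² − ρg·h_top.
P_top = 99240 − ½·816.2·6.833² − 816.2·9.81·2.479 = 60330 Pa.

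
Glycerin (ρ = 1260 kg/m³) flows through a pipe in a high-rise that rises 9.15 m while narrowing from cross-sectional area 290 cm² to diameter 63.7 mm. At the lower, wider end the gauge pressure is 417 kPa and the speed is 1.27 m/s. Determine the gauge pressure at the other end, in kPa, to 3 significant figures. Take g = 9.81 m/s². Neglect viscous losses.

221 kPa

The volume flow rate is constant, so v₂ = (A₁/A₂)v₁ = (290/31.9)·1.27 = 11.6 m/s.
Bernoulli: P₁ + ½ρv₁² + ρg h₁ = P₂ + ½ρv₂² + ρg h₂, so P₂ = P₁ + ½ρ(v₁² − v₂²) − ρg(h₂ − h₁).
P₂ = 417000 + ½·1260·(1.27² − 11.6²) − 1260·9.81·(+9.15) = 417000 + (-83100) − (113000) = 221000 Pa.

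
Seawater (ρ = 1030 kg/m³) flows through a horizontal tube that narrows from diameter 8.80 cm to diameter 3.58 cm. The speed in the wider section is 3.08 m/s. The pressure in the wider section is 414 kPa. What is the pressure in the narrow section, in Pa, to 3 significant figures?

Mass conservation (A₁v₁ = A₂v₂) gives v₂ = 3.08 × 60.8/10.1 = 18.6 m/s.
The pipe is horizontal, so Bernoulli reduces to P₁ + ½ρv₁² = P₂ + ½ρv₂².
P₂ = P₁ − ½ρ(v₂² − v₁²) = 414000 − ½·1030·(18.6² − 3.08²) = 414000 − 173000 = 241000 Pa.

241000 Pa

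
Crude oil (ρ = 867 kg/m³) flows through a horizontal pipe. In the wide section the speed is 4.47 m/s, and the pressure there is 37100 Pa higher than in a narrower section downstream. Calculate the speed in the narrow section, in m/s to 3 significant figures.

v₂ ≈ 10.3 m/s

Along the level pipe P + ½ρv² is conserved, hence v₂² = v₁² + 2(P₁ − P₂)/ρ.
v₂ = √(4.47² + 2·37100/867) = √(20.0 + 85.6) = 10.3 m/s.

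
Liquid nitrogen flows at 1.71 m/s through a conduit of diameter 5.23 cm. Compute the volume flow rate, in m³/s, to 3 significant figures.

Q = A·v = 0.00215 m² × 1.71 m/s = 0.00367 m³/s.

0.00367 m³/s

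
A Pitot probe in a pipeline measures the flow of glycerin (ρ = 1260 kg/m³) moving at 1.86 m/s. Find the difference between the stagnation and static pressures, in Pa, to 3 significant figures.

Bernoulli between the free stream and the stagnation point: ½ρv² = P_stag − P_static.
ΔP = ½·1260·1.86² = 2180 Pa.

ΔP = 2180 Pa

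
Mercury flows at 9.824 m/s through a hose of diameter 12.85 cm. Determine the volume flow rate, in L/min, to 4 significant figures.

Q = 7644 L/min

Q = A·v = 0.01297 m² × 9.824 m/s = 0.1274 m³/s.
Converting: 0.1274 m³/s × 60000 = 7644 L/min.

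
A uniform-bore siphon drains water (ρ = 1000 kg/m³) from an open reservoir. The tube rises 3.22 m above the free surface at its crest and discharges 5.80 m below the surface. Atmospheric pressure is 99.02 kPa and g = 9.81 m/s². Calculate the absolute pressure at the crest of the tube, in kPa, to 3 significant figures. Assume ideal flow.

P_top ≈ 10.5 kPa

From the surface to the outlet (both open to atmosphere, surface at rest): v = √(2g·h_out) = √(2·9.81·5.80) = 10.7 m/s.
Continuity keeps v the same throughout the tube; from surface to crest, P_atm + 0 = P_top + ½ρv² + ρg·h_top.
P_top = 99020 − ½·1000·10.7² − 1000·9.81·3.22 = 10500 Pa.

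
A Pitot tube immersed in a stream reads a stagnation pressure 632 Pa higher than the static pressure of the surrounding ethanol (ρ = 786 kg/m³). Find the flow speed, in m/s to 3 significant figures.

v = 1.27 m/s

Bernoulli between the free stream and the stagnation point: ½ρv² = P_stag − P_static.
v = √(2ΔP/ρ) = √(2·632/786) = 1.27 m/s.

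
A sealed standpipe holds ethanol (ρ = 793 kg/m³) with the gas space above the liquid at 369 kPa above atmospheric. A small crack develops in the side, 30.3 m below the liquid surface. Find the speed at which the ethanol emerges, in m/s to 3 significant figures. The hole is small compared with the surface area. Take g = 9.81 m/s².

Take point 1 at the surface (v₁ ≈ 0) and point 2 at the hole (at atmospheric pressure). Bernoulli: P₁ + ρg h = P_atm + ½ρv₂².
With P₁ − P_atm = 369000 Pa, v₂ = √(2gh + 2ΔP/ρ) = √(2·9.81·30.3 + 2·369000/793) = 39.1 m/s.

v ≈ 39.1 m/s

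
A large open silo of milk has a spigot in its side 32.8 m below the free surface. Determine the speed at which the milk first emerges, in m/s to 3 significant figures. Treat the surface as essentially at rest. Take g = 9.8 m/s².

With the surface at rest and both surface and jet at atmospheric pressure, Bernoulli gives ρg h = ½ρv², so v = √(2gh) = √(2·9.8·32.8) = 25.4 m/s.

25.4 m/s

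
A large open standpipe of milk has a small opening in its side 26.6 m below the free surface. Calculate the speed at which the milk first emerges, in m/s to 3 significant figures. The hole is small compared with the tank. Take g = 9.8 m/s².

v ≈ 22.8 m/s

With the surface at rest and both surface and jet at atmospheric pressure, Bernoulli gives ρg h = ½ρv², so v = √(2gh) = √(2·9.8·26.6) = 22.8 m/s.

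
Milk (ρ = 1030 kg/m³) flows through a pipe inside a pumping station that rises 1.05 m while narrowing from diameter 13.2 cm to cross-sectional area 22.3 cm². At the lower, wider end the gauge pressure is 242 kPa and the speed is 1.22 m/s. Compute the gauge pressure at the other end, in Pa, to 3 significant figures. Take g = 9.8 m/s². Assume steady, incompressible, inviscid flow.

By continuity, v₂ = v₁·A₁/A₂ = 1.22·(137/22.3) = 7.49 m/s.
Bernoulli: P₁ + ½ρv₁² + ρg h₁ = P₂ + ½ρv₂² + ρg h₂, so P₂ = P₁ + ½ρ(v₁² − v₂²) − ρg(h₂ − h₁).
P₂ = 242000 + ½·1030·(1.22² − 7.49²) − 1030·9.8·(+1.05) = 242000 + (-28100) − (10600) = 203000 Pa.

P₂ ≈ 203000 Pa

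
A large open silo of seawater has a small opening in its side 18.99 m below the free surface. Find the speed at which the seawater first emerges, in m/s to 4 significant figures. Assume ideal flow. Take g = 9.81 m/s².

v = 19.30 m/s

The surface is effectively still and both ends are open, so ½v² = gh and v = √(2·9.81·18.99) = 19.30 m/s.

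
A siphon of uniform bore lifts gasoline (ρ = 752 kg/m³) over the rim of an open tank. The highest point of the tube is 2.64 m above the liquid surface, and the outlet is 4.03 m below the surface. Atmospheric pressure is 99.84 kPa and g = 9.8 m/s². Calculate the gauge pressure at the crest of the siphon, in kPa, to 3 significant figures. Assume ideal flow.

P_gauge ≈ -49.2 kPa

Bernoulli surface→outlet gives ½v² = g·h_out, so v = √(2·9.8·4.03) = 8.89 m/s.
The bore is uniform, so the speed at the crest is the same v. Bernoulli surface→crest: P_atm = P_top + ½ρv² + ρg·h_top.
P_top = 99840 − ½·752·8.89² − 752·9.8·2.64 = 50700 Pa. So P_gauge = P_top − P_atm = -49200 Pa.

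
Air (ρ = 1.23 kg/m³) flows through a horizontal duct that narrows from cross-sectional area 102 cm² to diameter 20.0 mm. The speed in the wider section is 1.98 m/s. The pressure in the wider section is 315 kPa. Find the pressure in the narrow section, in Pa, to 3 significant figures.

P₂ = 312000 Pa

The volume flow rate is constant, so v₂ = (A₁/A₂)v₁ = (102/3.14)·1.98 = 64.3 m/s.
The pipe is horizontal, so Bernoulli reduces to P₁ + ½ρv₁² = P₂ + ½ρv₂².
P₂ = P₁ − ½ρ(v₂² − v₁²) = 315000 − ½·1.23·(64.3² − 1.98²) = 315000 − 2540 = 312000 Pa.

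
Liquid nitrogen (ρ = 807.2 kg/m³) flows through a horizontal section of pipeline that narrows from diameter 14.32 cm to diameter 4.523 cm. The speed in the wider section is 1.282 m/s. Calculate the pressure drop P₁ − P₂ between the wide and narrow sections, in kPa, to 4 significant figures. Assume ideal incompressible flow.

65.99 kPa

Mass conservation (A₁v₁ = A₂v₂) gives v₂ = 1.282 × 161.1/16.07 = 12.85 m/s.
The pipe is horizontal, so Bernoulli reduces to P₁ + ½ρv₁² = P₂ + ½ρv₂².
P₁ − P₂ = ½·807.2·(12.85² − 1.282²) = ½·807.2·163.5 = 65990 Pa.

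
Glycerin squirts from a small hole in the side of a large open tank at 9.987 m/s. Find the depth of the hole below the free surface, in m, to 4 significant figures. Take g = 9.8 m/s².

5.089 m

Torricelli: v = √(2gh), so h = v²/(2g).
h = 9.987²/(2·9.8) = 99.74/19.60 = 5.089 m.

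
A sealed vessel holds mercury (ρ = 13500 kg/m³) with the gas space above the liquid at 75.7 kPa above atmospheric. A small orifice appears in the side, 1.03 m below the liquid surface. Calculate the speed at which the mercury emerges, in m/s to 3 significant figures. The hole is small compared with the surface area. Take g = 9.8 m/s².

5.60 m/s

Take point 1 at the surface (v₁ ≈ 0) and point 2 at the hole (at atmospheric pressure). Bernoulli: P₁ + ρg h = P_atm + ½ρv₂².
With P₁ − P_atm = 75700 Pa, v₂ = √(2gh + 2ΔP/ρ) = √(2·9.8·1.03 + 2·75700/13500) = 5.60 m/s.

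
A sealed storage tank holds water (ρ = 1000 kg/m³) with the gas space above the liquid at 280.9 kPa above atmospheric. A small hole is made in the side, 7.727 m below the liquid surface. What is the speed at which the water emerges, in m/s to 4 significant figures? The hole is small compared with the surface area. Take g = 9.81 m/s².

Take point 1 at the surface (v₁ ≈ 0) and point 2 at the hole (at atmospheric pressure). Bernoulli: P₁ + ρg h = P_atm + ½ρv₂².
With P₁ − P_atm = 280900 Pa, v₂ = √(2gh + 2ΔP/ρ) = √(2·9.81·7.727 + 2·280900/1000) = 26.71 m/s.

v ≈ 26.71 m/s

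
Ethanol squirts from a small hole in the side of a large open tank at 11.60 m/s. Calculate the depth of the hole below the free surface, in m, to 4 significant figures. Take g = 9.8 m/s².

h ≈ 6.865 m

For a small hole in a large open tank, ½v² = gh, giving h = v²/(2g).
h = 11.60²/(2·9.8) = 134.6/19.60 = 6.865 m.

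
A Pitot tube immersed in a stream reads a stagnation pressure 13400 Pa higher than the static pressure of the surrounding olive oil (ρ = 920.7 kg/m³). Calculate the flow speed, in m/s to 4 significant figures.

The dynamic pressure equals the rise in static pressure at the stagnation point: ΔP = ½ρv².
v = √(2ΔP/ρ) = √(2·13400/920.7) = 5.395 m/s.

v = 5.395 m/s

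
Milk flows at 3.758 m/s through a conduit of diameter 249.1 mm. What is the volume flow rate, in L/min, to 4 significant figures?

Q = A·v = 0.04873 m² × 3.758 m/s = 0.1831 m³/s.
Converting: 0.1831 m³/s × 60000 = 10990 L/min.

Q = 10990 L/min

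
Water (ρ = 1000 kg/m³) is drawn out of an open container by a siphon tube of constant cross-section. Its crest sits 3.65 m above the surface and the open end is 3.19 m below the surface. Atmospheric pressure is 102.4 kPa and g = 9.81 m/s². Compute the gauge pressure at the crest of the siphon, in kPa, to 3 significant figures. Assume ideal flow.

The outlet speed comes from Torricelli: v = √(2g·3.19) = 7.91 m/s.
The bore is uniform, so the speed at the crest is the same v. Bernoulli surface→crest: P_atm = P_top + ½ρv² + ρg·h_top.
P_top = 102400 − ½·1000·7.91² − 1000·9.81·3.65 = 35300 Pa. So P_gauge = P_top − P_atm = -67100 Pa.

P_gauge ≈ -67.1 kPa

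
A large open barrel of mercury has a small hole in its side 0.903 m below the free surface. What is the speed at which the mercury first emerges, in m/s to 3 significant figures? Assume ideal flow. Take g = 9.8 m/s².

The surface is effectively still and both ends are open, so ½v² = gh and v = √(2·9.8·0.903) = 4.21 m/s.

v ≈ 4.21 m/s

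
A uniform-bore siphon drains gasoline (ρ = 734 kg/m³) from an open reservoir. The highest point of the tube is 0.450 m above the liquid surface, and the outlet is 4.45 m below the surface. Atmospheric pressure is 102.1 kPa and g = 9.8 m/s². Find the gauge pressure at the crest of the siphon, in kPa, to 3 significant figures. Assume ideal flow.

P_gauge = -35.2 kPa

Bernoulli surface→outlet gives ½v² = g·h_out, so v = √(2·9.8·4.45) = 9.34 m/s.
With constant cross-section the crest speed equals v; applying Bernoulli from the surface up to the crest, P_top = P_atm − ½ρv² − ρg·h_top.
P_top = 102100 − ½·734·9.34² − 734·9.8·0.450 = 66900 Pa. So P_gauge = P_top − P_atm = -35200 Pa.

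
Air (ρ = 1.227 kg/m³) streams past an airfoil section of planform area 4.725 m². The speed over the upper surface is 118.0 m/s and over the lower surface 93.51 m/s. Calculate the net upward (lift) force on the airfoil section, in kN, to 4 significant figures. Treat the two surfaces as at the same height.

From P + ½ρv² = const at equal height, P_low − P_up = ½ρ(v_up² − v_low²).
ΔP = ½·1.227·(118.0² − 93.51²) = 3178 Pa.
Lift = ΔP · A = 3178 × 4.725 = 15020 N.

F ≈ 15.02 kN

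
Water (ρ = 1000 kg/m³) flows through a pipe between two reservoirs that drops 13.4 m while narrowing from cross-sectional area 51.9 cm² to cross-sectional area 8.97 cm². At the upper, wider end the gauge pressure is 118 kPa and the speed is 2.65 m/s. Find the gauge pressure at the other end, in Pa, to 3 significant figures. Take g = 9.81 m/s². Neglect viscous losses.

P₂ ≈ 135000 Pa

Mass conservation (A₁v₁ = A₂v₂) gives v₂ = 2.65 × 51.9/8.97 = 15.3 m/s.
Applying Bernoulli between the two ends and solving for P₂: P₂ = P₁ + ½ρ(v₁² − v₂²) − ρgΔh.
P₂ = 118000 + ½·1000·(2.65² − 15.3²) − 1000·9.81·(−13.4) = 118000 + (-114000) − (-131000) = 135000 Pa.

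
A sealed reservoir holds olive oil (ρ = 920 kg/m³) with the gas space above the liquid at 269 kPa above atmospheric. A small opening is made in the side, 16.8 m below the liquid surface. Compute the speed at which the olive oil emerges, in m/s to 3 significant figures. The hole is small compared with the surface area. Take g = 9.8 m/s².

Take point 1 at the surface (v₁ ≈ 0) and point 2 at the hole (at atmospheric pressure). Bernoulli: P₁ + ρg h = P_atm + ½ρv₂².
With P₁ − P_atm = 269000 Pa, v₂ = √(2gh + 2ΔP/ρ) = √(2·9.8·16.8 + 2·269000/920) = 30.2 m/s.

v = 30.2 m/s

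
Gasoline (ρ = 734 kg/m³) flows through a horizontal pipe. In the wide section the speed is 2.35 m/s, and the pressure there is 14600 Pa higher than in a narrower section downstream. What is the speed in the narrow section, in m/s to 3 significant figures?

v₂ ≈ 6.73 m/s

Along the level pipe P + ½ρv² is conserved, hence v₂² = v₁² + 2(P₁ − P₂)/ρ.
v₂ = √(2.35² + 2·14600/734) = √(5.52 + 39.8) = 6.73 m/s.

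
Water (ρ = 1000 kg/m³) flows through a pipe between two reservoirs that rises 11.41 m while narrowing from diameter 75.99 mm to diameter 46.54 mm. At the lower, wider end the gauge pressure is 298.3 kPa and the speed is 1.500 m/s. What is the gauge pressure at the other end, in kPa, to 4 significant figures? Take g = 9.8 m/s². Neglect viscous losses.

179.6 kPa

By continuity, v₂ = v₁·A₁/A₂ = 1.500·(45.35/17.01) = 3.999 m/s.
Bernoulli: P₁ + ½ρv₁² + ρg h₁ = P₂ + ½ρv₂² + ρg h₂, so P₂ = P₁ + ½ρ(v₁² − v₂²) − ρg(h₂ − h₁).
P₂ = 298300 + ½·1000·(1.500² − 3.999²) − 1000·9.8·(+11.41) = 298300 + (-6871) − (111800) = 179600 Pa.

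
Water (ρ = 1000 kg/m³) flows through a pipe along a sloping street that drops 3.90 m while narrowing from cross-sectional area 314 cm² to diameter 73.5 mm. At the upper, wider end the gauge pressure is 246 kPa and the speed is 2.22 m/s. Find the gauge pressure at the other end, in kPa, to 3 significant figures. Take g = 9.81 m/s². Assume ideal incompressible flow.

P₂ = 152 kPa

Continuity gives A₁v₁ = A₂v₂, so v₂ = (314 cm²)/(42.4 cm²) × 2.22 m/s = 16.4 m/s.
Applying Bernoulli between the two ends and solving for P₂: P₂ = P₁ + ½ρ(v₁² − v₂²) − ρgΔh.
P₂ = 246000 + ½·1000·(2.22² − 16.4²) − 1000·9.81·(−3.90) = 246000 + (-132000) − (-38300) = 152000 Pa.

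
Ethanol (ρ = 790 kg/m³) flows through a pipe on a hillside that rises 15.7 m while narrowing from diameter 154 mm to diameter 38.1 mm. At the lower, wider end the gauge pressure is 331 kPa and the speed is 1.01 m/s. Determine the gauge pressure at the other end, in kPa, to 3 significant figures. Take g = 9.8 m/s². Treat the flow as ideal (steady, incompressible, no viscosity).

The volume flow rate is constant, so v₂ = (A₁/A₂)v₁ = (186/11.4)·1.01 = 16.5 m/s.
Energy conservation along the streamline gives P₂ = P₁ − ½ρ(v₂² − v₁²) − ρg(h₂ − h₁).
P₂ = 331000 + ½·790·(1.01² − 16.5²) − 790·9.8·(+15.7) = 331000 + (-107000) − (122000) = 102000 Pa.

P₂ ≈ 102 kPa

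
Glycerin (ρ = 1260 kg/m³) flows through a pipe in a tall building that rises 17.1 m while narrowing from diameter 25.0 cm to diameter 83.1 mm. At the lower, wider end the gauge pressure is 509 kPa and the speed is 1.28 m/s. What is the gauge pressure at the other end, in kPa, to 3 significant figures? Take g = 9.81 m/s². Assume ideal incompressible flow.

By continuity, v₂ = v₁·A₁/A₂ = 1.28·(491/54.2) = 11.6 m/s.
Energy conservation along the streamline gives P₂ = P₁ − ½ρ(v₂² − v₁²) − ρg(h₂ − h₁).
P₂ = 509000 + ½·1260·(1.28² − 11.6²) − 1260·9.81·(+17.1) = 509000 + (-83500) − (211000) = 214000 Pa.

214 kPa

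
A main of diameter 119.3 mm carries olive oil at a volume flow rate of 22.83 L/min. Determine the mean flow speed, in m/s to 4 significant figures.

0.03404 m/s

Q = 22.83 L/min = 0.0003805 m³/s.
v = Q/A = 0.0003805 / 0.01118 = 0.03404 m/s.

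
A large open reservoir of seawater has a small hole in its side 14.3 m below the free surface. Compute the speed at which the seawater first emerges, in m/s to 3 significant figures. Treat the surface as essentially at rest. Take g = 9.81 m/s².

The surface is effectively still and both ends are open, so ½v² = gh and v = √(2·9.81·14.3) = 16.8 m/s.

v = 16.8 m/s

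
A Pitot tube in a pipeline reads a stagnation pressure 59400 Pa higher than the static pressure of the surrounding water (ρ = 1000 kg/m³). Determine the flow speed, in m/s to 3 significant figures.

v ≈ 10.9 m/s

The dynamic pressure equals the rise in static pressure at the stagnation point: ΔP = ½ρv².
v = √(2ΔP/ρ) = √(2·59400/1000) = 10.9 m/s.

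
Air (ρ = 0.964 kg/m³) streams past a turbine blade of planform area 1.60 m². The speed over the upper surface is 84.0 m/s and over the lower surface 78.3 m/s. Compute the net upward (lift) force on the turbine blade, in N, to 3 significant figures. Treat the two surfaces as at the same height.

From P + ½ρv² = const at equal height, P_low − P_up = ½ρ(v_up² − v_low²).
ΔP = ½·0.964·(84.0² − 78.3²) = 446 Pa.
Lift = ΔP · A = 446 × 1.60 = 713 N.

F = 713 N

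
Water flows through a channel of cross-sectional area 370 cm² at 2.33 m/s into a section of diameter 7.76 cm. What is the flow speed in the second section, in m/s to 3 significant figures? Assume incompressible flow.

v₂ ≈ 18.2 m/s

By continuity, v₂ = v₁·A₁/A₂ = 2.33·(370/47.3) = 18.2 m/s.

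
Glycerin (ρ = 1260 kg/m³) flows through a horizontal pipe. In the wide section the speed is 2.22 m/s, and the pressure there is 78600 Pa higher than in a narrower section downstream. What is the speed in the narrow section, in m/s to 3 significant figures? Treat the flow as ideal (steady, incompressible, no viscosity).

Along the level pipe P + ½ρv² is conserved, hence v₂² = v₁² + 2(P₁ − P₂)/ρ.
v₂ = √(2.22² + 2·78600/1260) = √(4.93 + 125) = 11.4 m/s.

v₂ = 11.4 m/s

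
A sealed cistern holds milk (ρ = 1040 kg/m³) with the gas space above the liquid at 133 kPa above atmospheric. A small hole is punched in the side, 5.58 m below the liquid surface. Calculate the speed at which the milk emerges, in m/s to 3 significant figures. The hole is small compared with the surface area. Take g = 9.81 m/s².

v ≈ 19.1 m/s

Take point 1 at the surface (v₁ ≈ 0) and point 2 at the hole (at atmospheric pressure). Bernoulli: P₁ + ρg h = P_atm + ½ρv₂².
With P₁ − P_atm = 133000 Pa, v₂ = √(2gh + 2ΔP/ρ) = √(2·9.81·5.58 + 2·133000/1040) = 19.1 m/s.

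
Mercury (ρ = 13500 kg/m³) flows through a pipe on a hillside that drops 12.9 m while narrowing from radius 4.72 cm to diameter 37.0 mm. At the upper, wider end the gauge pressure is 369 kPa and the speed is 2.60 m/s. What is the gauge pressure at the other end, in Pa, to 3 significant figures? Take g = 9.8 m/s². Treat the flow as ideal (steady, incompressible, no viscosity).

By continuity, v₂ = v₁·A₁/A₂ = 2.60·(70.0/10.8) = 16.9 m/s.
Energy conservation along the streamline gives P₂ = P₁ − ½ρ(v₂² − v₁²) − ρg(h₂ − h₁).
P₂ = 369000 + ½·13500·(2.60² − 16.9²) − 13500·9.8·(−12.9) = 369000 + (-1890000) − (-1710000) = 188000 Pa.

P₂ = 188000 Pa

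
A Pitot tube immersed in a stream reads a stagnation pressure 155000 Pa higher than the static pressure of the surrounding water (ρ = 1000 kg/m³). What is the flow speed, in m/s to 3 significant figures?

v = 17.6 m/s

Bernoulli between the free stream and the stagnation point: ½ρv² = P_stag − P_static.
v = √(2ΔP/ρ) = √(2·155000/1000) = 17.6 m/s.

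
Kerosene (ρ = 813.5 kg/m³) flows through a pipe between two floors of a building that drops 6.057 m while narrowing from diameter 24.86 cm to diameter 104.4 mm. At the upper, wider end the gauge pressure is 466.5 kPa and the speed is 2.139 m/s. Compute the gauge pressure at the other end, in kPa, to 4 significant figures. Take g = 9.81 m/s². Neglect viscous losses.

P₂ ≈ 456.9 kPa

The volume flow rate is constant, so v₂ = (A₁/A₂)v₁ = (485.4/85.60)·2.139 = 12.13 m/s.
Energy conservation along the streamline gives P₂ = P₁ − ½ρ(v₂² − v₁²) − ρg(h₂ − h₁).
P₂ = 466500 + ½·813.5·(2.139² − 12.13²) − 813.5·9.81·(−6.057) = 466500 + (-57970) − (-48340) = 456900 Pa.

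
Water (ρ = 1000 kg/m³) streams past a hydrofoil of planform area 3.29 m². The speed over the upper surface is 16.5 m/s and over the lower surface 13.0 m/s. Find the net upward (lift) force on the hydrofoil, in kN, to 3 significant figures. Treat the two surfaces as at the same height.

The faster flow above has the lower pressure; Bernoulli (same height) gives ΔP = ½ρ(v_up² − v_low²).
ΔP = ½·1000·(16.5² − 13.0²) = 51600 Pa.
Lift = ΔP · A = 51600 × 3.29 = 170000 N.

F = 170 kN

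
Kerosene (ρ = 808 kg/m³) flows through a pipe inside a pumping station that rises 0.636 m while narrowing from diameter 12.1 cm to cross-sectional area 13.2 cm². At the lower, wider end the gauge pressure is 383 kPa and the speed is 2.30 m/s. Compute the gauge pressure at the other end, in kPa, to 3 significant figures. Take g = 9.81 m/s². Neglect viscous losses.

218 kPa

Mass conservation (A₁v₁ = A₂v₂) gives v₂ = 2.30 × 115/13.2 = 20.0 m/s.
Energy conservation along the streamline gives P₂ = P₁ − ½ρ(v₂² − v₁²) − ρg(h₂ − h₁).
P₂ = 383000 + ½·808·(2.30² − 20.0²) − 808·9.81·(+0.636) = 383000 + (-160000) − (5040) = 218000 Pa.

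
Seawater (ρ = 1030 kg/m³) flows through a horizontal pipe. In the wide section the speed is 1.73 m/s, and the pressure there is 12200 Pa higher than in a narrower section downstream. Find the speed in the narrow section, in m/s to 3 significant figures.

v₂ ≈ 5.17 m/s

Horizontal Bernoulli: P₁ + ½ρv₁² = P₂ + ½ρv₂², so v₂² = v₁² + 2(P₁ − P₂)/ρ.
v₂ = √(1.73² + 2·12200/1030) = √(2.99 + 23.7) = 5.17 m/s.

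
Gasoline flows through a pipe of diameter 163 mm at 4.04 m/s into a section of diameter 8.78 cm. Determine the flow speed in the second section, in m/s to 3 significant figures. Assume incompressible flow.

13.9 m/s

Continuity gives A₁v₁ = A₂v₂, so v₂ = (209 cm²)/(60.5 cm²) × 4.04 m/s = 13.9 m/s.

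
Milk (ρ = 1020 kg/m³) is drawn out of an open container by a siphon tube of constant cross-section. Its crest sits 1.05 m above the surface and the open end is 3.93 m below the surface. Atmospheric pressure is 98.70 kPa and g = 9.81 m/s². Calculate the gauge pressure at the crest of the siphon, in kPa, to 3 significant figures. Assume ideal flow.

Bernoulli surface→outlet gives ½v² = g·h_out, so v = √(2·9.81·3.93) = 8.78 m/s.
The bore is uniform, so the speed at the crest is the same v. Bernoulli surface→crest: P_atm = P_top + ½ρv² + ρg·h_top.
P_top = 98700 − ½·1020·8.78² − 1020·9.81·1.05 = 48900 Pa. So P_gauge = P_top − P_atm = -49800 Pa.

P_gauge = -49.8 kPa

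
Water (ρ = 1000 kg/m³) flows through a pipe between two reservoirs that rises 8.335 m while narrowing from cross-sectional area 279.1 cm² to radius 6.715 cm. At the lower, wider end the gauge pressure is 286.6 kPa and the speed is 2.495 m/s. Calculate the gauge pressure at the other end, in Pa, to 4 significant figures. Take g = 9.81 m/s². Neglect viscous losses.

195900 Pa

The volume flow rate is constant, so v₂ = (A₁/A₂)v₁ = (279.1/141.7)·2.495 = 4.916 m/s.
Energy conservation along the streamline gives P₂ = P₁ − ½ρ(v₂² − v₁²) − ρg(h₂ − h₁).
P₂ = 286600 + ½·1000·(2.495² − 4.916²) − 1000·9.81·(+8.335) = 286600 + (-8970) − (81770) = 195900 Pa.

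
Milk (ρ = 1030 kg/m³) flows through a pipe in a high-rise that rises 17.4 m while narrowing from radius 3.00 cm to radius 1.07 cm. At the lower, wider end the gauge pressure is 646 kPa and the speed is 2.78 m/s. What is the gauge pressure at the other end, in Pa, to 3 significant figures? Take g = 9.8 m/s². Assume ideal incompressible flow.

P₂ = 228000 Pa

Continuity gives A₁v₁ = A₂v₂, so v₂ = (28.3 cm²)/(3.60 cm²) × 2.78 m/s = 21.9 m/s.
Bernoulli: P₁ + ½ρv₁² + ρg h₁ = P₂ + ½ρv₂² + ρg h₂, so P₂ = P₁ + ½ρ(v₁² − v₂²) − ρg(h₂ − h₁).
P₂ = 646000 + ½·1030·(2.78² − 21.9²) − 1030·9.8·(+17.4) = 646000 + (-242000) − (176000) = 228000 Pa.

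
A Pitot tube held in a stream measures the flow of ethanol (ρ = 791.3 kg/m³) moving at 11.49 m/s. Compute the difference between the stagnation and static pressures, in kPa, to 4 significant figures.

At the stagnation point the flow is brought to rest, so Bernoulli gives P_stag − P_static = ½ρv².
ΔP = ½·791.3·11.49² = 52230 Pa.

ΔP = 52.23 kPa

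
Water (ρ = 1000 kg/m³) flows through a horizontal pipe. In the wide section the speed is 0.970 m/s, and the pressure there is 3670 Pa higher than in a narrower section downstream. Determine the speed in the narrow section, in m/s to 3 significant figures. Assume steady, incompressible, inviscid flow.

Horizontal Bernoulli: P₁ + ½ρv₁² = P₂ + ½ρv₂², so v₂² = v₁² + 2(P₁ − P₂)/ρ.
v₂ = √(0.970² + 2·3670/1000) = √(0.941 + 7.34) = 2.88 m/s.

v₂ = 2.88 m/s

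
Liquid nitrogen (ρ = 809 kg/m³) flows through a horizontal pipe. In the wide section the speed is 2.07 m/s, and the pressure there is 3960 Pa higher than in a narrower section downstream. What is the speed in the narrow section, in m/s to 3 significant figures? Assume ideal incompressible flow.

v₂ ≈ 3.75 m/s

Horizontal Bernoulli: P₁ + ½ρv₁² = P₂ + ½ρv₂², so v₂² = v₁² + 2(P₁ − P₂)/ρ.
v₂ = √(2.07² + 2·3960/809) = √(4.28 + 9.79) = 3.75 m/s.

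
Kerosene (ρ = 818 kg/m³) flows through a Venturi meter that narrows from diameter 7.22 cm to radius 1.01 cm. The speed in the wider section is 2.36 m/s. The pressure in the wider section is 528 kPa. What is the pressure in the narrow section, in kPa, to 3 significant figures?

By continuity, v₂ = v₁·A₁/A₂ = 2.36·(40.9/3.20) = 30.1 m/s.
Along the horizontal streamline, P + ½ρv² is constant.
P₂ = P₁ − ½ρ(v₂² − v₁²) = 528000 − ½·818·(30.1² − 2.36²) = 528000 − 370000 = 158000 Pa.

P₂ ≈ 158 kPa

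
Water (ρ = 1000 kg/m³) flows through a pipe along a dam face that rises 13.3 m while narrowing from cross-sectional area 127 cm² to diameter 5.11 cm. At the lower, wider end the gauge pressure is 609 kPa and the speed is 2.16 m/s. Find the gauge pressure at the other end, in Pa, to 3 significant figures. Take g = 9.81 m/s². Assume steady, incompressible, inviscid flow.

P₂ ≈ 391000 Pa

By continuity, v₂ = v₁·A₁/A₂ = 2.16·(127/20.5) = 13.4 m/s.
Applying Bernoulli between the two ends and solving for P₂: P₂ = P₁ + ½ρ(v₁² − v₂²) − ρgΔh.
P₂ = 609000 + ½·1000·(2.16² − 13.4²) − 1000·9.81·(+13.3) = 609000 + (-87100) − (130000) = 391000 Pa.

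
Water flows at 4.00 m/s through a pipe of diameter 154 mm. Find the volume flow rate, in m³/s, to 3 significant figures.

Q = 0.0745 m³/s

Q = A·v = 0.0186 m² × 4.00 m/s = 0.0745 m³/s.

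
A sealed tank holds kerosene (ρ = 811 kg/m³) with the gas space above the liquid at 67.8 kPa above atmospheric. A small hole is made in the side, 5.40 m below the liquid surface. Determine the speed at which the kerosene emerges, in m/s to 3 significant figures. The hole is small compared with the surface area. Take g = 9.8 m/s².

Take point 1 at the surface (v₁ ≈ 0) and point 2 at the hole (at atmospheric pressure). Bernoulli: P₁ + ρg h = P_atm + ½ρv₂².
With P₁ − P_atm = 67800 Pa, v₂ = √(2gh + 2ΔP/ρ) = √(2·9.8·5.40 + 2·67800/811) = 16.5 m/s.

v = 16.5 m/s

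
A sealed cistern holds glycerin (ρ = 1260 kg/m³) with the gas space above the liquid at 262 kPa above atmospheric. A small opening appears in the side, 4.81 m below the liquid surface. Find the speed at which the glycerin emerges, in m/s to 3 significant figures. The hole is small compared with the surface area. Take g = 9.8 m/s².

Take point 1 at the surface (v₁ ≈ 0) and point 2 at the hole (at atmospheric pressure). Bernoulli: P₁ + ρg h = P_atm + ½ρv₂².
With P₁ − P_atm = 262000 Pa, v₂ = √(2gh + 2ΔP/ρ) = √(2·9.8·4.81 + 2·262000/1260) = 22.6 m/s.

v ≈ 22.6 m/s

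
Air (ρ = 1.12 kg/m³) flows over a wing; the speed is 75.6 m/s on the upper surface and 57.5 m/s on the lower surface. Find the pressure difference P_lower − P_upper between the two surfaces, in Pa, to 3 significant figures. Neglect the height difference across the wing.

The pressure is lower where the speed is higher: ΔP = ½ρ(v_up² − v_low²).
ΔP = ½·1.12·(75.6² − 57.5²) = 1350 Pa.

1350 Pa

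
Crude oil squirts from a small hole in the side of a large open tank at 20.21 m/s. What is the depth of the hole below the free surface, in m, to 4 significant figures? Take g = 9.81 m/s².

20.82 m

Inverting v = √(2gh) gives h = v² / 2g.
h = 20.21²/(2·9.81) = 408.4/19.62 = 20.82 m.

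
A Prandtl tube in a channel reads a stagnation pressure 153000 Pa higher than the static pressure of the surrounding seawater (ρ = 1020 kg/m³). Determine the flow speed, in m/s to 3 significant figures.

v ≈ 17.3 m/s

Bernoulli between the free stream and the stagnation point: ½ρv² = P_stag − P_static.
v = √(2ΔP/ρ) = √(2·153000/1020) = 17.3 m/s.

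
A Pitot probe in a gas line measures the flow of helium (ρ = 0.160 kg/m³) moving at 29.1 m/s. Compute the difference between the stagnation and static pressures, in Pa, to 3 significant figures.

At the stagnation point the flow is brought to rest, so Bernoulli gives P_stag − P_static = ½ρv².
ΔP = ½·0.160·29.1² = 67.7 Pa.

ΔP ≈ 67.7 Pa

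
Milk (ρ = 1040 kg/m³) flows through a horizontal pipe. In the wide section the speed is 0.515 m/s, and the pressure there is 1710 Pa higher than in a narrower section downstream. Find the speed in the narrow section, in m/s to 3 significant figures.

v₂ = 1.89 m/s

Horizontal Bernoulli: P₁ + ½ρv₁² = P₂ + ½ρv₂², so v₂² = v₁² + 2(P₁ − P₂)/ρ.
v₂ = √(0.515² + 2·1710/1040) = √(0.265 + 3.29) = 1.89 m/s.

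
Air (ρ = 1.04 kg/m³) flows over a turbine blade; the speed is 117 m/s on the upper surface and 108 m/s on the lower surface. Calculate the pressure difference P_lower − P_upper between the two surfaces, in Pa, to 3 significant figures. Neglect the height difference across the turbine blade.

The pressure is lower where the speed is higher: ΔP = ½ρ(v_up² − v_low²).
ΔP = ½·1.04·(117² − 108²) = 1050 Pa.

ΔP ≈ 1050 Pa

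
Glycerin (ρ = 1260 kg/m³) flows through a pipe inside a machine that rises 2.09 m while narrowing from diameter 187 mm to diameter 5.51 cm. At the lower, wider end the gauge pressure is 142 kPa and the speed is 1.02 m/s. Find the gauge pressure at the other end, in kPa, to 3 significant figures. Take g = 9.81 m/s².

29.9 kPa

By continuity, v₂ = v₁·A₁/A₂ = 1.02·(275/23.8) = 11.7 m/s.
Applying Bernoulli between the two ends and solving for P₂: P₂ = P₁ + ½ρ(v₁² − v₂²) − ρgΔh.
P₂ = 142000 + ½·1260·(1.02² − 11.7²) − 1260·9.81·(+2.09) = 142000 + (-86300) − (25800) = 29900 Pa.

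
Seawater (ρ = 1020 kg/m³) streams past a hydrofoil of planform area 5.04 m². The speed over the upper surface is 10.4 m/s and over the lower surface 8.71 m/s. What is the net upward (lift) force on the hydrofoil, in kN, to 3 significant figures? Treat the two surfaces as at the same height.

F ≈ 83.0 kN

With equal heights on the two surfaces, Bernoulli gives P_lower − P_upper = ½ρ(v_upper² − v_lower²).
ΔP = ½·1020·(10.4² − 8.71²) = 16500 Pa.
Lift = ΔP · A = 16500 × 5.04 = 83000 N.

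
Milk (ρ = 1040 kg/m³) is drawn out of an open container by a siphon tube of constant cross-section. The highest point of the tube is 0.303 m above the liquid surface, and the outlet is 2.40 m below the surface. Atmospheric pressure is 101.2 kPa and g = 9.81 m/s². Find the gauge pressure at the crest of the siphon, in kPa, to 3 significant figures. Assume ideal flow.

Bernoulli surface→outlet gives ½v² = g·h_out, so v = √(2·9.81·2.40) = 6.86 m/s.
With constant cross-section the crest speed equals v; applying Bernoulli from the surface up to the crest, P_top = P_atm − ½ρv² − ρg·h_top.
P_top = 101200 − ½·1040·6.86² − 1040·9.81·0.303 = 73600 Pa. So P_gauge = P_top − P_atm = -27600 Pa.

P_gauge ≈ -27.6 kPa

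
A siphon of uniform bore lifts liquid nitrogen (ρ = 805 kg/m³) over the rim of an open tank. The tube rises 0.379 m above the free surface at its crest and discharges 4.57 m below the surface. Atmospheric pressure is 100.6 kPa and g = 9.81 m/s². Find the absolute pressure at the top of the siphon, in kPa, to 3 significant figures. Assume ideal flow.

P_top = 61.5 kPa

Bernoulli surface→outlet gives ½v² = g·h_out, so v = √(2·9.81·4.57) = 9.47 m/s.
The bore is uniform, so the speed at the crest is the same v. Bernoulli surface→crest: P_atm = P_top + ½ρv² + ρg·h_top.
P_top = 100600 − ½·805·9.47² − 805·9.81·0.379 = 61500 Pa.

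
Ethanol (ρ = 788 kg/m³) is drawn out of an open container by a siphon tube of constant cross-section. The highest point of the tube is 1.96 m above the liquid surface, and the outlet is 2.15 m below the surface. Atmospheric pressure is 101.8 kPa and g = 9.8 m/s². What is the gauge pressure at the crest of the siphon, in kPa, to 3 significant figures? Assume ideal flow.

The outlet speed comes from Torricelli: v = √(2g·2.15) = 6.49 m/s.
Continuity keeps v the same throughout the tube; from surface to crest, P_atm + 0 = P_top + ½ρv² + ρg·h_top.
P_top = 101800 − ½·788·6.49² − 788·9.8·1.96 = 70100 Pa. So P_gauge = P_top − P_atm = -31700 Pa.

-31.7 kPa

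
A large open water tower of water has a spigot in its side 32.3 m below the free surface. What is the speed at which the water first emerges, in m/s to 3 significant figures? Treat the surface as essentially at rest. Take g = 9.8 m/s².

v ≈ 25.2 m/s

The surface is effectively still and both ends are open, so ½v² = gh and v = √(2·9.8·32.3) = 25.2 m/s.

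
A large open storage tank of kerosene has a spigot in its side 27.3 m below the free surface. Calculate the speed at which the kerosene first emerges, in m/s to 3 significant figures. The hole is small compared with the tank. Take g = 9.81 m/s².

v ≈ 23.1 m/s

The surface is effectively still and both ends are open, so ½v² = gh and v = √(2·9.81·27.3) = 23.1 m/s.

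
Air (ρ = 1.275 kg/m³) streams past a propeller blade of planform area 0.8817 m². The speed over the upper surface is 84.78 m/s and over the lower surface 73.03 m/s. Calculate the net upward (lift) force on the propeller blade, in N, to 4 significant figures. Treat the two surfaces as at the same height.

The faster flow above has the lower pressure; Bernoulli (same height) gives ΔP = ½ρ(v_up² − v_low²).
ΔP = ½·1.275·(84.78² − 73.03²) = 1182 Pa.
Lift = ΔP · A = 1182 × 0.8817 = 1042 N.

1042 N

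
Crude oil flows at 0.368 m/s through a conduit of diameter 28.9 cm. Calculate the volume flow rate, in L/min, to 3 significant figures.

Q = A·v = 0.0656 m² × 0.368 m/s = 0.0241 m³/s.
Converting: 0.0241 m³/s × 60000 = 1450 L/min.

1450 L/min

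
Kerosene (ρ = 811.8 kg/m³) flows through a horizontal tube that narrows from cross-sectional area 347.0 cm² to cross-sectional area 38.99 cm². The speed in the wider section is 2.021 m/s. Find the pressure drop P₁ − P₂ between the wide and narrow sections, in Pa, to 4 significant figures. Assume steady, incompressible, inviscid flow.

By continuity, v₂ = v₁·A₁/A₂ = 2.021·(347.0/38.99) = 17.99 m/s.
Along the horizontal streamline, P + ½ρv² is constant.
P₁ − P₂ = ½·811.8·(17.99² − 2.021²) = ½·811.8·319.4 = 129700 Pa.

ΔP = 129700 Pa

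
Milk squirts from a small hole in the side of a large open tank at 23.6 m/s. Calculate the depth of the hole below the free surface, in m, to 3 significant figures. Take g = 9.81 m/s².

28.4 m

Inverting v = √(2gh) gives h = v² / 2g.
h = 23.6²/(2·9.81) = 557/19.62 = 28.4 m.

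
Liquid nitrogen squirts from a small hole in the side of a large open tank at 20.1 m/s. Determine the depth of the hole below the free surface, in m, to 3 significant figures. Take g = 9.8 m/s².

Inverting v = √(2gh) gives h = v² / 2g.
h = 20.1²/(2·9.8) = 404/19.60 = 20.6 m.

h = 20.6 m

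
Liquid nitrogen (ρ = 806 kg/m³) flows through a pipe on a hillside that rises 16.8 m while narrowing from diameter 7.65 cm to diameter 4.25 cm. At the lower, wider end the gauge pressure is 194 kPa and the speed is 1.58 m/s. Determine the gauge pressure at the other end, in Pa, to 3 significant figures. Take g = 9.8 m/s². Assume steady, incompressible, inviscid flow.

The volume flow rate is constant, so v₂ = (A₁/A₂)v₁ = (46.0/14.2)·1.58 = 5.12 m/s.
Bernoulli: P₁ + ½ρv₁² + ρg h₁ = P₂ + ½ρv₂² + ρg h₂, so P₂ = P₁ + ½ρ(v₁² − v₂²) − ρg(h₂ − h₁).
P₂ = 194000 + ½·806·(1.58² − 5.12²) − 806·9.8·(+16.8) = 194000 + (-9560) − (133000) = 51700 Pa.

P₂ = 51700 Pa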